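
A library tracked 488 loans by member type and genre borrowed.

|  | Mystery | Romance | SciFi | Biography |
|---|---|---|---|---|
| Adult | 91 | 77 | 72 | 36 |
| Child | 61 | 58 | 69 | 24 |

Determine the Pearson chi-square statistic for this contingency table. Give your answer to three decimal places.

2.712

Row totals: 276, 212. Column totals: 152, 135, 141, 60. Grand total N = 488.
Expected counts (row total × column total / N):
  Adult, Mystery: 276×152/488 = 85.9672
  Adult, Romance: 276×135/488 = 76.3525
  Adult, SciFi: 276×141/488 = 79.7459
  Adult, Biography: 276×60/488 = 33.9344
  Child, Mystery: 212×152/488 = 66.0328
  Child, Romance: 212×135/488 = 58.6475
  Child, SciFi: 212×141/488 = 61.2541
  Child, Biography: 212×60/488 = 26.0656
Contributions (O − E)²/E:
  (91 − 85.9672)²/85.9672 = 0.2946
  (77 − 76.3525)²/76.3525 = 0.0055
  (72 − 79.7459)²/79.7459 = 0.7524
  (36 − 33.9344)²/33.9344 = 0.1257
  (61 − 66.0328)²/66.0328 = 0.3836
  (58 − 58.6475)²/58.6475 = 0.0071
  (69 − 61.2541)²/61.2541 = 0.9795
  (24 − 26.0656)²/26.0656 = 0.1637
χ² = 0.2946 + 0.0055 + 0.7524 + 0.1257 + 0.3836 + 0.0071 + 0.9795 + 0.1637 = 2.712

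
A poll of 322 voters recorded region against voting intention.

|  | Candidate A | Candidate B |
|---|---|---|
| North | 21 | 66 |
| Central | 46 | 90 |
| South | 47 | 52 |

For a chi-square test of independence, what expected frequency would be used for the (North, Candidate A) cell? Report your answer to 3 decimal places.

Row total (North) = 87; column total (Candidate A) = 114; grand total N = 322.
Expected count = (row total × column total) / N = 87 × 114 / 322 = 30.801.

30.801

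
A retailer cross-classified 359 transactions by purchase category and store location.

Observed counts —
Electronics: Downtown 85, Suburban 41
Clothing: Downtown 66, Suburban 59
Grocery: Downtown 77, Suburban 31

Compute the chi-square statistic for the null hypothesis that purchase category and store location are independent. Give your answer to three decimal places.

9.861

Row totals: 126, 125, 108. Column totals: 228, 131. Grand total N = 359.
Expected counts (row total × column total / N):
  Electronics, Downtown: 126×228/359 = 80.0223
  Electronics, Suburban: 126×131/359 = 45.9777
  Clothing, Downtown: 125×228/359 = 79.3872
  Clothing, Suburban: 125×131/359 = 45.6128
  Grocery, Downtown: 108×228/359 = 68.5905
  Grocery, Suburban: 108×131/359 = 39.4095
Contributions (O − E)²/E:
  (85 − 80.0223)²/80.0223 = 0.3096
  (41 − 45.9777)²/45.9777 = 0.5389
  (66 − 79.3872)²/79.3872 = 2.2575
  (59 − 45.6128)²/45.6128 = 3.9291
  (77 − 68.5905)²/68.5905 = 1.0310
  (31 − 39.4095)²/39.4095 = 1.7945
χ² = 0.3096 + 0.5389 + 2.2575 + 3.9291 + 1.0310 + 1.7945 = 9.861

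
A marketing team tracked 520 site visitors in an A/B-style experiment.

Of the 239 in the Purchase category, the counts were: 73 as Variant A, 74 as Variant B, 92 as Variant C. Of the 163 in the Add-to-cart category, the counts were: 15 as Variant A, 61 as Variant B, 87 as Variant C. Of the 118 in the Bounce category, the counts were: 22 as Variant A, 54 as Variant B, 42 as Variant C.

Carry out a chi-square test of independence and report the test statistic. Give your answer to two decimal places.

32.92

Row totals: 239, 163, 118. Column totals: 110, 189, 221. Grand total N = 520.
Expected counts (row total × column total / N):
  Purchase, Variant A: 239×110/520 = 50.558
  Purchase, Variant B: 239×189/520 = 86.867
  Purchase, Variant C: 239×221/520 = 101.575
  Add-to-cart, Variant A: 163×110/520 = 34.481
  Add-to-cart, Variant B: 163×189/520 = 59.244
  Add-to-cart, Variant C: 163×221/520 = 69.275
  Bounce, Variant A: 118×110/520 = 24.962
  Bounce, Variant B: 118×189/520 = 42.888
  Bounce, Variant C: 118×221/520 = 50.150
Contributions (O − E)²/E:
  (73 − 50.558)²/50.558 = 9.9617
  (74 − 86.867)²/86.867 = 1.9059
  (92 − 101.575)²/101.575 = 0.9026
  (15 − 34.481)²/34.481 = 11.0063
  (61 − 59.244)²/59.244 = 0.0520
  (87 − 69.275)²/69.275 = 4.5352
  (22 − 24.962)²/24.962 = 0.3515
  (54 − 42.888)²/42.888 = 2.8790
  (42 − 50.150)²/50.150 = 1.3245
χ² = 9.9617 + 1.9059 + 0.9026 + 11.0063 + 0.0520 + 4.5352 + 0.3515 + 2.8790 + 1.3245 = 32.92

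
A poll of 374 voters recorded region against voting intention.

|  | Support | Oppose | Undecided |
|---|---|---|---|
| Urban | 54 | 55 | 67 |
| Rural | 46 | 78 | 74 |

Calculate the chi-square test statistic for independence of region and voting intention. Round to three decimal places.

3.684

Row totals: 176, 198. Column totals: 100, 133, 141. Grand total N = 374.
Expected counts (row total × column total / N):
  Urban, Support: 176×100/374 = 47.0588
  Urban, Oppose: 176×133/374 = 62.5882
  Urban, Undecided: 176×141/374 = 66.3529
  Rural, Support: 198×100/374 = 52.9412
  Rural, Oppose: 198×133/374 = 70.4118
  Rural, Undecided: 198×141/374 = 74.6471
Contributions (O − E)²/E:
  (54 − 47.0588)²/47.0588 = 1.0238
  (55 − 62.5882)²/62.5882 = 0.9200
  (67 − 66.3529)²/66.3529 = 0.0063
  (46 − 52.9412)²/52.9412 = 0.9101
  (78 − 70.4118)²/70.4118 = 0.8178
  (74 − 74.6471)²/74.6471 = 0.0056
χ² = 1.0238 + 0.9200 + 0.0063 + 0.9101 + 0.8178 + 0.0056 = 3.684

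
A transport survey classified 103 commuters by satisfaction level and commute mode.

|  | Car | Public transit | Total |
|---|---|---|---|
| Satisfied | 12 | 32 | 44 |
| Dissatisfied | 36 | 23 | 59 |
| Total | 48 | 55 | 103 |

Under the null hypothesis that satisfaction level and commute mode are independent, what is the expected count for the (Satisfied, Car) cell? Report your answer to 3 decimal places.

20.505

Row total (Satisfied) = 44; column total (Car) = 48; grand total N = 103.
Expected count = (row total × column total) / N = 44 × 48 / 103 = 20.505.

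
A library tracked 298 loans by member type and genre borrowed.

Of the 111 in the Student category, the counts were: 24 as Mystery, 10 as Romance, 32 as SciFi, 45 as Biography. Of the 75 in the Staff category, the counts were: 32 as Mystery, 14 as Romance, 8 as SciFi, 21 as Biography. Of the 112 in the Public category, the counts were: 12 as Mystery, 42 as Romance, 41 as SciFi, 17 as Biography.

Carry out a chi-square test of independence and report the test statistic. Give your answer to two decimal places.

Row totals: 111, 75, 112. Column totals: 68, 66, 81, 83. Grand total N = 298.
Expected counts (row total × column total / N):
  Student, Mystery: 111×68/298 = 25.329
  Student, Romance: 111×66/298 = 24.584
  Student, SciFi: 111×81/298 = 30.171
  Student, Biography: 111×83/298 = 30.916
  Staff, Mystery: 75×68/298 = 17.114
  Staff, Romance: 75×66/298 = 16.611
  Staff, SciFi: 75×81/298 = 20.386
  Staff, Biography: 75×83/298 = 20.889
  Public, Mystery: 112×68/298 = 25.557
  Public, Romance: 112×66/298 = 24.805
  Public, SciFi: 112×81/298 = 30.443
  Public, Biography: 112×83/298 = 31.195
Contributions (O − E)²/E:
  (24 − 25.329)²/25.329 = 0.0697
  (10 − 24.584)²/24.584 = 8.6517
  (32 − 30.171)²/30.171 = 0.1109
  (45 − 30.916)²/30.916 = 6.4161
  (32 − 17.114)²/17.114 = 12.9481
  (14 − 16.611)²/16.611 = 0.4104
  (8 − 20.386)²/20.386 = 7.5254
  (21 − 20.889)²/20.889 = 0.0006
  (12 − 25.557)²/25.557 = 7.1915
  (42 − 24.805)²/24.805 = 11.9197
  (41 − 30.443)²/30.443 = 3.6609
  (17 − 31.195)²/31.195 = 6.4593
χ² = 0.0697 + 8.6517 + 0.1109 + 6.4161 + 12.9481 + 0.4104 + 7.5254 + 0.0006 + 7.1915 + 11.9197 + 3.6609 + 6.4593 = 65.36

65.36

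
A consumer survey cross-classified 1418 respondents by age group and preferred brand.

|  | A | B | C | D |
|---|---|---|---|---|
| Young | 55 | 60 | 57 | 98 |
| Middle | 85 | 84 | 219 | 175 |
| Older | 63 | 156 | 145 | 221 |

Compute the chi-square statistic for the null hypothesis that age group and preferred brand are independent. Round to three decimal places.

62.590

Row totals: 270, 563, 585. Column totals: 203, 300, 421, 494. Grand total N = 1418.
Expected counts (row total × column total / N):
  Young, A: 270×203/1418 = 38.6530
  Young, B: 270×300/1418 = 57.1227
  Young, C: 270×421/1418 = 80.1622
  Young, D: 270×494/1418 = 94.0621
  Middle, A: 563×203/1418 = 80.5987
  Middle, B: 563×300/1418 = 119.1114
  Middle, C: 563×421/1418 = 167.1530
  Middle, D: 563×494/1418 = 196.1368
  Older, A: 585×203/1418 = 83.7482
  Older, B: 585×300/1418 = 123.7659
  Older, C: 585×421/1418 = 173.6848
  Older, D: 585×494/1418 = 203.8011
Contributions (O − E)²/E:
  (55 − 38.6530)²/38.6530 = 6.9134
  (60 − 57.1227)²/57.1227 = 0.1449
  (57 − 80.1622)²/80.1622 = 6.6925
  (98 − 94.0621)²/94.0621 = 0.1649
  (85 − 80.5987)²/80.5987 = 0.2403
  (84 − 119.1114)²/119.1114 = 10.3501
  (219 − 167.1530)²/167.1530 = 16.0817
  (175 − 196.1368)²/196.1368 = 2.2778
  (63 − 83.7482)²/83.7482 = 5.1403
  (156 − 123.7659)²/123.7659 = 8.3952
  (145 − 173.6848)²/173.6848 = 4.7374
  (221 − 203.8011)²/203.8011 = 1.4514
χ² = 6.9134 + 0.1449 + 6.6925 + 0.1649 + 0.2403 + 10.3501 + 16.0817 + 2.2778 + 5.1403 + 8.3952 + 4.7374 + 1.4514 = 62.590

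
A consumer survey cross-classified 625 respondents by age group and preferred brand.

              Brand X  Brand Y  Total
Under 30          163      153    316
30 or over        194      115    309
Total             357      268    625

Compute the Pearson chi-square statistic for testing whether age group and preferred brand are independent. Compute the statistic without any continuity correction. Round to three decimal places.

8.003

Grand total N = 625.
Expected counts (row total × column total / N):
  Under 30, Brand X: 316×357/625 = 180.4992
  Under 30, Brand Y: 316×268/625 = 135.5008
  30 or over, Brand X: 309×357/625 = 176.5008
  30 or over, Brand Y: 309×268/625 = 132.4992
Contributions (O − E)²/E:
  (163 − 180.4992)²/180.4992 = 1.6965
  (153 − 135.5008)²/135.5008 = 2.2599
  (194 − 176.5008)²/176.5008 = 1.7350
  (115 − 132.4992)²/132.4992 = 2.3111
χ² = 1.6965 + 2.2599 + 1.7350 + 2.3111 = 8.003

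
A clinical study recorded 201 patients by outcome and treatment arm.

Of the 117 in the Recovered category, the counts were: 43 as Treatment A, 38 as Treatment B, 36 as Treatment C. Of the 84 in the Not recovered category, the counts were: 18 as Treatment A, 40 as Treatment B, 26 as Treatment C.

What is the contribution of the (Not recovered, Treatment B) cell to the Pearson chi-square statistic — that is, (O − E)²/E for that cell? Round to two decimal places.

1.68

Row total (Not recovered) = 84; column total (Treatment B) = 78; N = 201.
Expected count E = 84 × 78 / 201 = 32.597.
Contribution = (O − E)²/E = (40 − 32.597)² / 32.597 = 1.68.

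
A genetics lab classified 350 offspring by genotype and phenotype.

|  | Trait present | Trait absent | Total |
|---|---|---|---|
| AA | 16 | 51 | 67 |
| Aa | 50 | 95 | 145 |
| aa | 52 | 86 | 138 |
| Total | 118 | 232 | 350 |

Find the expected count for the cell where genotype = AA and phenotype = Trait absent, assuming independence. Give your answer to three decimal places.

44.411

Row total (AA) = 67; column total (Trait absent) = 232; grand total N = 350.
Expected count = (row total × column total) / N = 67 × 232 / 350 = 44.411.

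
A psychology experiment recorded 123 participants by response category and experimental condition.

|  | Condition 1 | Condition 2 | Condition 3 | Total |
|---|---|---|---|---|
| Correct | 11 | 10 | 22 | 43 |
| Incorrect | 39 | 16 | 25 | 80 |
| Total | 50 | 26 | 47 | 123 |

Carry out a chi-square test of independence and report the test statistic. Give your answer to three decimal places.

6.736

Grand total N = 123.
Expected counts (row total × column total / N):
  Correct, Condition 1: 43×50/123 = 17.4797
  Correct, Condition 2: 43×26/123 = 9.0894
  Correct, Condition 3: 43×47/123 = 16.4309
  Incorrect, Condition 1: 80×50/123 = 32.5203
  Incorrect, Condition 2: 80×26/123 = 16.9106
  Incorrect, Condition 3: 80×47/123 = 30.5691
Contributions (O − E)²/E:
  (11 − 17.4797)²/17.4797 = 2.4020
  (10 − 9.0894)²/9.0894 = 0.0912
  (22 − 16.4309)²/16.4309 = 1.8876
  (39 − 32.5203)²/32.5203 = 1.2911
  (16 − 16.9106)²/16.9106 = 0.0490
  (25 − 30.5691)²/30.5691 = 1.0146
χ² = 2.4020 + 0.0912 + 1.8876 + 1.2911 + 0.0490 + 1.0146 = 6.736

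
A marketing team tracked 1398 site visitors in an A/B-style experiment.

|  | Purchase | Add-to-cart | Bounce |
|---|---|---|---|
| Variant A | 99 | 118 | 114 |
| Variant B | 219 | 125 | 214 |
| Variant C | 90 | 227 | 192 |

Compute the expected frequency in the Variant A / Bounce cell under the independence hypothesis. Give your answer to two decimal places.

123.12

Row total (Variant A) = 331; column total (Bounce) = 520; grand total N = 1398.
Expected count = (row total × column total) / N = 331 × 520 / 1398 = 123.12.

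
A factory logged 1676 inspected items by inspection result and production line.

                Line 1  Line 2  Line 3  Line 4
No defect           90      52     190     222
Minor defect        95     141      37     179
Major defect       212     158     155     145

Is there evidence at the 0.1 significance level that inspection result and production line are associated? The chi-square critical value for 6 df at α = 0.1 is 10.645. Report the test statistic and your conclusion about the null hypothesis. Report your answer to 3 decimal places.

207.954; reject H₀

Row totals: 554, 452, 670. Column totals: 397, 351, 382, 546. Grand total N = 1676.
Expected counts (row total × column total / N):
  No defect, Line 1: 554×397/1676 = 131.2279
  No defect, Line 2: 554×351/1676 = 116.0227
  No defect, Line 3: 554×382/1676 = 126.2697
  No defect, Line 4: 554×546/1676 = 180.4797
  Minor defect, Line 1: 452×397/1676 = 107.0668
  Minor defect, Line 2: 452×351/1676 = 94.6611
  Minor defect, Line 3: 452×382/1676 = 103.0215
  Minor defect, Line 4: 452×546/1676 = 147.2506
  Major defect, Line 1: 670×397/1676 = 158.7053
  Major defect, Line 2: 670×351/1676 = 140.3162
  Major defect, Line 3: 670×382/1676 = 152.7088
  Major defect, Line 4: 670×546/1676 = 218.2697
Contributions (O − E)²/E:
  (90 − 131.2279)²/131.2279 = 12.9526
  (52 − 116.0227)²/116.0227 = 35.3285
  (190 − 126.2697)²/126.2697 = 32.1657
  (222 − 180.4797)²/180.4797 = 9.5520
  (95 − 107.0668)²/107.0668 = 1.3600
  (141 − 94.6611)²/94.6611 = 22.6840
  (37 − 103.0215)²/103.0215 = 42.3100
  (179 − 147.2506)²/147.2506 = 6.8456
  (212 − 158.7053)²/158.7053 = 17.8969
  (158 − 140.3162)²/140.3162 = 2.2287
  (155 − 152.7088)²/152.7088 = 0.0344
  (145 − 218.2697)²/218.2697 = 24.5955
χ² = 12.9526 + 35.3285 + 32.1657 + 9.5520 + 1.3600 + 22.6840 + 42.3100 + 6.8456 + 17.8969 + 2.2287 + 0.0344 + 24.5955 = 207.954
df = (3−1)(4−1) = 6. Since 207.954 > 10.645, reject the null hypothesis of independence at α = 0.1.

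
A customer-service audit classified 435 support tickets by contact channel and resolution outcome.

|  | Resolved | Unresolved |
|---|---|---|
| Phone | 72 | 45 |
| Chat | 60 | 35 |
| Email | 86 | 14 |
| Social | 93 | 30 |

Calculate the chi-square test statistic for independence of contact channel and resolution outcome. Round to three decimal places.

20.277

Row totals: 117, 95, 100, 123. Column totals: 311, 124. Grand total N = 435.
Expected counts (row total × column total / N):
  Phone, Resolved: 117×311/435 = 83.6483
  Phone, Unresolved: 117×124/435 = 33.3517
  Chat, Resolved: 95×311/435 = 67.9195
  Chat, Unresolved: 95×124/435 = 27.0805
  Email, Resolved: 100×311/435 = 71.4943
  Email, Unresolved: 100×124/435 = 28.5057
  Social, Resolved: 123×311/435 = 87.9379
  Social, Unresolved: 123×124/435 = 35.0621
Contributions (O − E)²/E:
  (72 − 83.6483)²/83.6483 = 1.6221
  (45 − 33.3517)²/33.3517 = 4.0682
  (60 − 67.9195)²/67.9195 = 0.9234
  (35 − 27.0805)²/27.0805 = 2.3160
  (86 − 71.4943)²/71.4943 = 2.9431
  (14 − 28.5057)²/28.5057 = 7.3815
  (93 − 87.9379)²/87.9379 = 0.2914
  (30 − 35.0621)²/35.0621 = 0.7308
χ² = 1.6221 + 4.0682 + 0.9234 + 2.3160 + 2.9431 + 7.3815 + 0.2914 + 0.7308 = 20.277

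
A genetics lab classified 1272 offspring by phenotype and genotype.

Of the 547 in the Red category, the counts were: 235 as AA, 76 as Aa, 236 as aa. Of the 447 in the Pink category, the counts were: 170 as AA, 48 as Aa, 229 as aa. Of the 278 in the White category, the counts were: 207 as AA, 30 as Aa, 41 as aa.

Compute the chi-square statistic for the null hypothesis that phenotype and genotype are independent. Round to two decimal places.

Row totals: 547, 447, 278. Column totals: 612, 154, 506. Grand total N = 1272.
Expected counts (row total × column total / N):
  Red, AA: 547×612/1272 = 263.179
  Red, Aa: 547×154/1272 = 66.225
  Red, aa: 547×506/1272 = 217.596
  Pink, AA: 447×612/1272 = 215.066
  Pink, Aa: 447×154/1272 = 54.118
  Pink, aa: 447×506/1272 = 177.816
  White, AA: 278×612/1272 = 133.755
  White, Aa: 278×154/1272 = 33.657
  White, aa: 278×506/1272 = 110.588
Contributions (O − E)²/E:
  (235 − 263.179)²/263.179 = 3.0172
  (76 − 66.225)²/66.225 = 1.4428
  (236 − 217.596)²/217.596 = 1.5566
  (170 − 215.066)²/215.066 = 9.4434
  (48 − 54.118)²/54.118 = 0.6916
  (229 − 177.816)²/177.816 = 14.7332
  (207 − 133.755)²/133.755 = 40.1094
  (30 − 33.657)²/33.657 = 0.3974
  (41 − 110.588)²/110.588 = 43.7886
χ² = 3.0172 + 1.4428 + 1.5566 + 9.4434 + 0.6916 + 14.7332 + 40.1094 + 0.3974 + 43.7886 = 115.18

115.18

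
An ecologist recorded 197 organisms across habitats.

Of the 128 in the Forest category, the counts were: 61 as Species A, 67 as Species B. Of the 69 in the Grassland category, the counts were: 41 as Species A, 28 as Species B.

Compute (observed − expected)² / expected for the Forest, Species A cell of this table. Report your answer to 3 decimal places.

Row total (Forest) = 128; column total (Species A) = 102; N = 197.
Expected count E = 128 × 102 / 197 = 66.2741.
Contribution = (O − E)²/E = (61 − 66.2741)² / 66.2741 = 0.420.

0.420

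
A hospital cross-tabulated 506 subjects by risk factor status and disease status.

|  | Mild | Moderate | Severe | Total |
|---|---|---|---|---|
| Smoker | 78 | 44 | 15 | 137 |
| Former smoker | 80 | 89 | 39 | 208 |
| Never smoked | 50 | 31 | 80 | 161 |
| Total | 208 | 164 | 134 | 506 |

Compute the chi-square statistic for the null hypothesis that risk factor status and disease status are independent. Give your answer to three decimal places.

78.094

Grand total N = 506.
Expected counts (row total × column total / N):
  Smoker, Mild: 137×208/506 = 56.3162
  Smoker, Moderate: 137×164/506 = 44.4032
  Smoker, Severe: 137×134/506 = 36.2806
  Former smoker, Mild: 208×208/506 = 85.5020
  Former smoker, Moderate: 208×164/506 = 67.4150
  Former smoker, Severe: 208×134/506 = 55.0830
  Never smoked, Mild: 161×208/506 = 66.1818
  Never smoked, Moderate: 161×164/506 = 52.1818
  Never smoked, Severe: 161×134/506 = 42.6364
Contributions (O − E)²/E:
  (78 − 56.3162)²/56.3162 = 8.3491
  (44 − 44.4032)²/44.4032 = 0.0037
  (15 − 36.2806)²/36.2806 = 12.4823
  (80 − 85.5020)²/85.5020 = 0.3541
  (89 − 67.4150)²/67.4150 = 6.9111
  (39 − 55.0830)²/55.0830 = 4.6959
  (50 − 66.1818)²/66.1818 = 3.9565
  (31 − 52.1818)²/52.1818 = 8.5982
  (80 − 42.6364)²/42.6364 = 32.7429
χ² = 8.3491 + 0.0037 + 12.4823 + 0.3541 + 6.9111 + 4.6959 + 3.9565 + 8.5982 + 32.7429 = 78.094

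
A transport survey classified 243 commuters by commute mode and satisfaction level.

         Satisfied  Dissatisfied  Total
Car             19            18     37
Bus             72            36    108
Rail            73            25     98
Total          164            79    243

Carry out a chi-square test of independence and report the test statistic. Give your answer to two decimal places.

Grand total N = 243.
Expected counts (row total × column total / N):
  Car, Satisfied: 37×164/243 = 24.971
  Car, Dissatisfied: 37×79/243 = 12.029
  Bus, Satisfied: 108×164/243 = 72.889
  Bus, Dissatisfied: 108×79/243 = 35.111
  Rail, Satisfied: 98×164/243 = 66.140
  Rail, Dissatisfied: 98×79/243 = 31.860
Contributions (O − E)²/E:
  (19 − 24.971)²/24.971 = 1.4278
  (18 − 12.029)²/12.029 = 2.9639
  (72 − 72.889)²/72.889 = 0.0108
  (36 − 35.111)²/35.111 = 0.0225
  (73 − 66.140)²/66.140 = 0.7115
  (25 − 31.860)²/31.860 = 1.4771
χ² = 1.4278 + 2.9639 + 0.0108 + 0.0225 + 0.7115 + 1.4771 = 6.61

6.61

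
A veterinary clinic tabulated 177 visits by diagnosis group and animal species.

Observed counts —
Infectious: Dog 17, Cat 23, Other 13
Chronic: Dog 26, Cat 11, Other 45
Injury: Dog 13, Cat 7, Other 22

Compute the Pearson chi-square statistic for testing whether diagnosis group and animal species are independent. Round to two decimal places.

20.70

Row totals: 53, 82, 42. Column totals: 56, 41, 80. Grand total N = 177.
Expected counts (row total × column total / N):
  Infectious, Dog: 53×56/177 = 16.7684
  Infectious, Cat: 53×41/177 = 12.2768
  Infectious, Other: 53×80/177 = 23.9548
  Chronic, Dog: 82×56/177 = 25.9435
  Chronic, Cat: 82×41/177 = 18.9944
  Chronic, Other: 82×80/177 = 37.0621
  Injury, Dog: 42×56/177 = 13.2881
  Injury, Cat: 42×41/177 = 9.7288
  Injury, Other: 42×80/177 = 18.9831
Contributions (O − E)²/E:
  (17 − 16.7684)²/16.7684 = 0.0032
  (23 − 12.2768)²/12.2768 = 9.3662
  (13 − 23.9548)²/23.9548 = 5.0098
  (26 − 25.9435)²/25.9435 = 0.0001
  (11 − 18.9944)²/18.9944 = 3.3647
  (45 − 37.0621)²/37.0621 = 1.7001
  (13 − 13.2881)²/13.2881 = 0.0062
  (7 − 9.7288)²/9.7288 = 0.7654
  (22 − 18.9831)²/18.9831 = 0.4795
χ² = 0.0032 + 9.3662 + 5.0098 + 0.0001 + 3.3647 + 1.7001 + 0.0062 + 0.7654 + 0.4795 = 20.70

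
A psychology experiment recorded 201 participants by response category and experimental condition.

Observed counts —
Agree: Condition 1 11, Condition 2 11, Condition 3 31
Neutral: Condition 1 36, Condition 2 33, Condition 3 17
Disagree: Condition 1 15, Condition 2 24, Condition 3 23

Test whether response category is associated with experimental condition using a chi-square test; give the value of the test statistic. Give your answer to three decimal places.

23.661

Row totals: 53, 86, 62. Column totals: 62, 68, 71. Grand total N = 201.
Expected counts (row total × column total / N):
  Agree, Condition 1: 53×62/201 = 16.3483
  Agree, Condition 2: 53×68/201 = 17.9303
  Agree, Condition 3: 53×71/201 = 18.7214
  Neutral, Condition 1: 86×62/201 = 26.5274
  Neutral, Condition 2: 86×68/201 = 29.0945
  Neutral, Condition 3: 86×71/201 = 30.3781
  Disagree, Condition 1: 62×62/201 = 19.1244
  Disagree, Condition 2: 62×68/201 = 20.9751
  Disagree, Condition 3: 62×71/201 = 21.9005
Contributions (O − E)²/E:
  (11 − 16.3483)²/16.3483 = 1.7497
  (11 − 17.9303)²/17.9303 = 2.6787
  (31 − 18.7214)²/18.7214 = 8.0530
  (36 − 26.5274)²/26.5274 = 3.3825
  (33 − 29.0945)²/29.0945 = 0.5243
  (17 − 30.3781)²/30.3781 = 5.8915
  (15 − 19.1244)²/19.1244 = 0.8895
  (24 − 20.9751)²/20.9751 = 0.4362
  (23 − 21.9005)²/21.9005 = 0.0552
χ² = 1.7497 + 2.6787 + 8.0530 + 3.3825 + 0.5243 + 5.8915 + 0.8895 + 0.4362 + 0.0552 = 23.661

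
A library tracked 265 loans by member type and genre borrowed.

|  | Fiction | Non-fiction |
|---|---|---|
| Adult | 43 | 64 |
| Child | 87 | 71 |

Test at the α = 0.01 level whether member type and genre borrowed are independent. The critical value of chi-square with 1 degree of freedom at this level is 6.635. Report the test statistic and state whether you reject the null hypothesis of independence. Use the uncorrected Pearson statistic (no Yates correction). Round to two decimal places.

5.65; fail to reject H₀

Row totals: 107, 158. Column totals: 130, 135. Grand total N = 265.
Expected counts (row total × column total / N):
  Adult, Fiction: 107×130/265 = 52.491
  Adult, Non-fiction: 107×135/265 = 54.509
  Child, Fiction: 158×130/265 = 77.509
  Child, Non-fiction: 158×135/265 = 80.491
Contributions (O − E)²/E:
  (43 − 52.491)²/52.491 = 1.7161
  (64 − 54.509)²/54.509 = 1.6526
  (87 − 77.509)²/77.509 = 1.1622
  (71 − 80.491)²/80.491 = 1.1191
χ² = 1.7161 + 1.6526 + 1.1622 + 1.1191 = 5.65
df = (2−1)(2−1) = 1. Since 5.65 < 6.635, fail to reject the null hypothesis of independence at α = 0.01.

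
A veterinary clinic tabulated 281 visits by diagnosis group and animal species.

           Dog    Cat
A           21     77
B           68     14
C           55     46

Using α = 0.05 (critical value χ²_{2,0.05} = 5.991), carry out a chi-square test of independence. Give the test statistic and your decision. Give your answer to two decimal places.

68.23; reject H₀

Row totals: 98, 82, 101. Column totals: 144, 137. Grand total N = 281.
Expected counts (row total × column total / N):
  A, Dog: 98×144/281 = 50.221
  A, Cat: 98×137/281 = 47.779
  B, Dog: 82×144/281 = 42.021
  B, Cat: 82×137/281 = 39.979
  C, Dog: 101×144/281 = 51.758
  C, Cat: 101×137/281 = 49.242
Contributions (O − E)²/E:
  (21 − 50.221)²/50.221 = 17.0022
  (77 − 47.779)²/47.779 = 17.8712
  (68 − 42.021)²/42.021 = 16.0612
  (14 − 39.979)²/39.979 = 16.8816
  (55 − 51.758)²/51.758 = 0.2031
  (46 − 49.242)²/49.242 = 0.2134
χ² = 17.0022 + 17.8712 + 16.0612 + 16.8816 + 0.2031 + 0.2134 = 68.23
df = (3−1)(2−1) = 2. Since 68.23 > 5.991, reject the null hypothesis of independence at α = 0.05.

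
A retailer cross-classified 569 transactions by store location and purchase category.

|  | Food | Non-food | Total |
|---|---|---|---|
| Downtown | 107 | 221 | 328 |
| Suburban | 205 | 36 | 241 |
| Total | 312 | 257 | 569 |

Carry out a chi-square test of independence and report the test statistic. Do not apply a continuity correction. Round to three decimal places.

Grand total N = 569.
Expected counts (row total × column total / N):
  Downtown, Food: 328×312/569 = 179.8524
  Downtown, Non-food: 328×257/569 = 148.1476
  Suburban, Food: 241×312/569 = 132.1476
  Suburban, Non-food: 241×257/569 = 108.8524
Contributions (O − E)²/E:
  (107 − 179.8524)²/179.8524 = 29.5102
  (221 − 148.1476)²/148.1476 = 35.8256
  (205 − 132.1476)²/132.1476 = 40.1632
  (36 − 108.8524)²/108.8524 = 48.7584
χ² = 29.5102 + 35.8256 + 40.1632 + 48.7584 = 154.257

154.257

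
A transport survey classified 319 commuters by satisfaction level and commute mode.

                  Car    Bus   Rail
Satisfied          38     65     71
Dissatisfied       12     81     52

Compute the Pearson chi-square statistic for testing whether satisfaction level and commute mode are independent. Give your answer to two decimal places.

Row totals: 174, 145. Column totals: 50, 146, 123. Grand total N = 319.
Expected counts (row total × column total / N):
  Satisfied, Car: 174×50/319 = 27.273
  Satisfied, Bus: 174×146/319 = 79.636
  Satisfied, Rail: 174×123/319 = 67.091
  Dissatisfied, Car: 145×50/319 = 22.727
  Dissatisfied, Bus: 145×146/319 = 66.364
  Dissatisfied, Rail: 145×123/319 = 55.909
Contributions (O − E)²/E:
  (38 − 27.273)²/27.273 = 4.2191
  (65 − 79.636)²/79.636 = 2.6899
  (71 − 67.091)²/67.091 = 0.2278
  (12 − 22.727)²/22.727 = 5.0631
  (81 − 66.364)²/66.364 = 3.2278
  (52 − 55.909)²/55.909 = 0.2733
χ² = 4.2191 + 2.6899 + 0.2278 + 5.0631 + 3.2278 + 0.2733 = 15.70

15.70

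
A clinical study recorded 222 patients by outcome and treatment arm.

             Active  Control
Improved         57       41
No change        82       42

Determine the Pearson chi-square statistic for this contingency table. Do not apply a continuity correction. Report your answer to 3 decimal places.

Row totals: 98, 124. Column totals: 139, 83. Grand total N = 222.
Expected counts (row total × column total / N):
  Improved, Active: 98×139/222 = 61.3604
  Improved, Control: 98×83/222 = 36.6396
  No change, Active: 124×139/222 = 77.6396
  No change, Control: 124×83/222 = 46.3604
Contributions (O − E)²/E:
  (57 − 61.3604)²/61.3604 = 0.3099
  (41 − 36.6396)²/36.6396 = 0.5189
  (82 − 77.6396)²/77.6396 = 0.2449
  (42 − 46.3604)²/46.3604 = 0.4101
χ² = 0.3099 + 0.5189 + 0.2449 + 0.4101 = 1.484

1.484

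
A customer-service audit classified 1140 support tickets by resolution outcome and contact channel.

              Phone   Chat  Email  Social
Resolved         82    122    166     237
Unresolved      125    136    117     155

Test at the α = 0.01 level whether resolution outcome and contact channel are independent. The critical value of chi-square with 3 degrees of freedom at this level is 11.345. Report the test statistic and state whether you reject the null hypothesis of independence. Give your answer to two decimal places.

Row totals: 607, 533. Column totals: 207, 258, 283, 392. Grand total N = 1140.
Expected counts (row total × column total / N):
  Resolved, Phone: 607×207/1140 = 110.218
  Resolved, Chat: 607×258/1140 = 137.374
  Resolved, Email: 607×283/1140 = 150.685
  Resolved, Social: 607×392/1140 = 208.723
  Unresolved, Phone: 533×207/1140 = 96.782
  Unresolved, Chat: 533×258/1140 = 120.626
  Unresolved, Email: 533×283/1140 = 132.315
  Unresolved, Social: 533×392/1140 = 183.277
Contributions (O − E)²/E:
  (82 − 110.218)²/110.218 = 7.2244
  (122 − 137.374)²/137.374 = 1.7206
  (166 − 150.685)²/150.685 = 1.5566
  (237 − 208.723)²/208.723 = 3.8309
  (125 − 96.782)²/96.782 = 8.2273
  (136 − 120.626)²/120.626 = 1.9594
  (117 − 132.315)²/132.315 = 1.7727
  (155 − 183.277)²/183.277 = 4.3627
χ² = 7.2244 + 1.7206 + 1.5566 + 3.8309 + 8.2273 + 1.9594 + 1.7727 + 4.3627 = 30.65
df = (2−1)(4−1) = 3. Since 30.65 > 11.345, reject the null hypothesis of independence at α = 0.01.

30.65; reject H₀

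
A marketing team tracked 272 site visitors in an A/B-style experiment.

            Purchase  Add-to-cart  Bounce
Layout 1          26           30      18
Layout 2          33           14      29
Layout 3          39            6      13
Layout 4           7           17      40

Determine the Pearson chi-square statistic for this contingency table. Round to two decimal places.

57.33

Row totals: 74, 76, 58, 64. Column totals: 105, 67, 100. Grand total N = 272.
Expected counts (row total × column total / N):
  Layout 1, Purchase: 74×105/272 = 28.566
  Layout 1, Add-to-cart: 74×67/272 = 18.228
  Layout 1, Bounce: 74×100/272 = 27.206
  Layout 2, Purchase: 76×105/272 = 29.338
  Layout 2, Add-to-cart: 76×67/272 = 18.721
  Layout 2, Bounce: 76×100/272 = 27.941
  Layout 3, Purchase: 58×105/272 = 22.390
  Layout 3, Add-to-cart: 58×67/272 = 14.287
  Layout 3, Bounce: 58×100/272 = 21.324
  Layout 4, Purchase: 64×105/272 = 24.706
  Layout 4, Add-to-cart: 64×67/272 = 15.765
  Layout 4, Bounce: 64×100/272 = 23.529
Contributions (O − E)²/E:
  (26 − 28.566)²/28.566 = 0.2305
  (30 − 18.228)²/18.228 = 7.6026
  (18 − 27.206)²/27.206 = 3.1151
  (33 − 29.338)²/29.338 = 0.4571
  (14 − 18.721)²/18.721 = 1.1905
  (29 − 27.941)²/27.941 = 0.0401
  (39 − 22.390)²/22.390 = 12.3221
  (6 − 14.287)²/14.287 = 4.8068
  (13 − 21.324)²/21.324 = 3.2493
  (7 − 24.706)²/24.706 = 12.6893
  (17 − 15.765)²/15.765 = 0.0967
  (40 − 23.529)²/23.529 = 11.5302
χ² = 0.2305 + 7.6026 + 3.1151 + 0.4571 + 1.1905 + 0.0401 + 12.3221 + 4.8068 + 3.2493 + 12.6893 + 0.0967 + 11.5302 = 57.33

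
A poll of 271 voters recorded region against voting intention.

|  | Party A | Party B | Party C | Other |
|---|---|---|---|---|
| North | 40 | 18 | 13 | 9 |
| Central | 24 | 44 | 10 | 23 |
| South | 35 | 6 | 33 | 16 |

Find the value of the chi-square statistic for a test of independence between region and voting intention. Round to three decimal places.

Row totals: 80, 101, 90. Column totals: 99, 68, 56, 48. Grand total N = 271.
Expected counts (row total × column total / N):
  North, Party A: 80×99/271 = 29.2251
  North, Party B: 80×68/271 = 20.0738
  North, Party C: 80×56/271 = 16.5314
  North, Other: 80×48/271 = 14.1697
  Central, Party A: 101×99/271 = 36.8967
  Central, Party B: 101×68/271 = 25.3432
  Central, Party C: 101×56/271 = 20.8708
  Central, Other: 101×48/271 = 17.8893
  South, Party A: 90×99/271 = 32.8782
  South, Party B: 90×68/271 = 22.5830
  South, Party C: 90×56/271 = 18.5978
  South, Other: 90×48/271 = 15.9410
Contributions (O − E)²/E:
  (40 − 29.2251)²/29.2251 = 3.9726
  (18 − 20.0738)²/20.0738 = 0.2142
  (13 − 16.5314)²/16.5314 = 0.7544
  (9 − 14.1697)²/14.1697 = 1.8861
  (24 − 36.8967)²/36.8967 = 4.5079
  (44 − 25.3432)²/25.3432 = 13.7345
  (10 − 20.8708)²/20.8708 = 5.6622
  (23 − 17.8893)²/17.8893 = 1.4600
  (35 − 32.8782)²/32.8782 = 0.1369
  (6 − 22.5830)²/22.5830 = 12.1771
  (33 − 18.5978)²/18.5978 = 11.1531
  (16 − 15.9410)²/15.9410 = 0.0002
χ² = 3.9726 + 0.2142 + 0.7544 + 1.8861 + 4.5079 + 13.7345 + 5.6622 + 1.4600 + 0.1369 + 12.1771 + 11.1531 + 0.0002 = 55.659

55.659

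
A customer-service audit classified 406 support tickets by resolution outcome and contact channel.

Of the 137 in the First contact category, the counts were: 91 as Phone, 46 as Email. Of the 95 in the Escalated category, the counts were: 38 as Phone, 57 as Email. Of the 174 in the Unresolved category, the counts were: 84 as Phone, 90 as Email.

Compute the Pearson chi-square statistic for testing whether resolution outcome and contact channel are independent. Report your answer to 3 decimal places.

17.846

Row totals: 137, 95, 174. Column totals: 213, 193. Grand total N = 406.
Expected counts (row total × column total / N):
  First contact, Phone: 137×213/406 = 71.8744
  First contact, Email: 137×193/406 = 65.1256
  Escalated, Phone: 95×213/406 = 49.8399
  Escalated, Email: 95×193/406 = 45.1601
  Unresolved, Phone: 174×213/406 = 91.2857
  Unresolved, Email: 174×193/406 = 82.7143
Contributions (O − E)²/E:
  (91 − 71.8744)²/71.8744 = 5.0893
  (46 − 65.1256)²/65.1256 = 5.6167
  (38 − 49.8399)²/49.8399 = 2.8127
  (57 − 45.1601)²/45.1601 = 3.1041
  (84 − 91.2857)²/91.2857 = 0.5815
  (90 − 82.7143)²/82.7143 = 0.6417
χ² = 5.0893 + 5.6167 + 2.8127 + 3.1041 + 0.5815 + 0.6417 = 17.846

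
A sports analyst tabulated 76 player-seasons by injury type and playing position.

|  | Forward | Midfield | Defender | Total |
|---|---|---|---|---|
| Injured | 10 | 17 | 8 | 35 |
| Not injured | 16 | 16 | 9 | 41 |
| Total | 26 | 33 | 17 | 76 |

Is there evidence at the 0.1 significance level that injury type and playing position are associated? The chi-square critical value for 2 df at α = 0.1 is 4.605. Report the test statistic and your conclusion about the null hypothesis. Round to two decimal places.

Grand total N = 76.
Expected counts (row total × column total / N):
  Injured, Forward: 35×26/76 = 11.974
  Injured, Midfield: 35×33/76 = 15.197
  Injured, Defender: 35×17/76 = 7.829
  Not injured, Forward: 41×26/76 = 14.026
  Not injured, Midfield: 41×33/76 = 17.803
  Not injured, Defender: 41×17/76 = 9.171
Contributions (O − E)²/E:
  (10 − 11.974)²/11.974 = 0.3254
  (17 − 15.197)²/15.197 = 0.2139
  (8 − 7.829)²/7.829 = 0.0037
  (16 − 14.026)²/14.026 = 0.2778
  (16 − 17.803)²/17.803 = 0.1826
  (9 − 9.171)²/9.171 = 0.0032
χ² = 0.3254 + 0.2139 + 0.0037 + 0.2778 + 0.1826 + 0.0032 = 1.01
df = (2−1)(3−1) = 2. Since 1.01 < 4.605, fail to reject the null hypothesis of independence at α = 0.1.

1.01; fail to reject H₀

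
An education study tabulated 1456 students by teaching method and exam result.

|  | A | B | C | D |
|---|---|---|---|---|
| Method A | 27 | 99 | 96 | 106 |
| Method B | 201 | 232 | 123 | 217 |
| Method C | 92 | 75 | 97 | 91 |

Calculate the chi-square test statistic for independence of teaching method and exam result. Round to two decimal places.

Row totals: 328, 773, 355. Column totals: 320, 406, 316, 414. Grand total N = 1456.
Expected counts (row total × column total / N):
  Method A, A: 328×320/1456 = 72.088
  Method A, B: 328×406/1456 = 91.462
  Method A, C: 328×316/1456 = 71.187
  Method A, D: 328×414/1456 = 93.264
  Method B, A: 773×320/1456 = 169.890
  Method B, B: 773×406/1456 = 215.548
  Method B, C: 773×316/1456 = 167.766
  Method B, D: 773×414/1456 = 219.795
  Method C, A: 355×320/1456 = 78.022
  Method C, B: 355×406/1456 = 98.990
  Method C, C: 355×316/1456 = 77.047
  Method C, D: 355×414/1456 = 100.941
Contributions (O − E)²/E:
  (27 − 72.088)²/72.088 = 28.2006
  (99 − 91.462)²/91.462 = 0.6213
  (96 − 71.187)²/71.187 = 8.6488
  (106 − 93.264)²/93.264 = 1.7392
  (201 − 169.890)²/169.890 = 5.6968
  (232 − 215.548)²/215.548 = 1.2557
  (123 − 167.766)²/167.766 = 11.9452
  (217 − 219.795)²/219.795 = 0.0355
  (92 − 78.022)²/78.022 = 2.5042
  (75 − 98.990)²/98.990 = 5.8139
  (97 − 77.047)²/77.047 = 5.1673
  (91 − 100.941)²/100.941 = 0.9790
χ² = 28.2006 + 0.6213 + 8.6488 + 1.7392 + 5.6968 + 1.2557 + 11.9452 + 0.0355 + 2.5042 + 5.8139 + 5.1673 + 0.9790 = 72.61

72.61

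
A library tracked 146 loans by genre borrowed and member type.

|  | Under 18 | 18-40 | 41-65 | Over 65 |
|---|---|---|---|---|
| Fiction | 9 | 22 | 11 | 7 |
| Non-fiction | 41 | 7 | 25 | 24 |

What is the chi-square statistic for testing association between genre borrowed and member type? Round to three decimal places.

30.524

Row totals: 49, 97. Column totals: 50, 29, 36, 31. Grand total N = 146.
Expected counts (row total × column total / N):
  Fiction, Under 18: 49×50/146 = 16.7808
  Fiction, 18-40: 49×29/146 = 9.7329
  Fiction, 41-65: 49×36/146 = 12.0822
  Fiction, Over 65: 49×31/146 = 10.4041
  Non-fiction, Under 18: 97×50/146 = 33.2192
  Non-fiction, 18-40: 97×29/146 = 19.2671
  Non-fiction, 41-65: 97×36/146 = 23.9178
  Non-fiction, Over 65: 97×31/146 = 20.5959
Contributions (O − E)²/E:
  (9 − 16.7808)²/16.7808 = 3.6077
  (22 − 9.7329)²/9.7329 = 15.4611
  (11 − 12.0822)²/12.0822 = 0.0969
  (7 − 10.4041)²/10.4041 = 1.1138
  (41 − 33.2192)²/33.2192 = 1.8225
  (7 − 19.2671)²/19.2671 = 7.8103
  (25 − 23.9178)²/23.9178 = 0.0490
  (24 − 20.5959)²/20.5959 = 0.5626
χ² = 3.6077 + 15.4611 + 0.0969 + 1.1138 + 1.8225 + 7.8103 + 0.0490 + 0.5626 = 30.524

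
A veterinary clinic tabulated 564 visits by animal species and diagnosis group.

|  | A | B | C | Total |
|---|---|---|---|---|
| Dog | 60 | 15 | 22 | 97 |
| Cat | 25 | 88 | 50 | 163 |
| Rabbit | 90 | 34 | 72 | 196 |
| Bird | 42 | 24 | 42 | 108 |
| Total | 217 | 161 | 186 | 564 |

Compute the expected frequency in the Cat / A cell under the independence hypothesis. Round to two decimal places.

Row total (Cat) = 163; column total (A) = 217; grand total N = 564.
Expected count = (row total × column total) / N = 163 × 217 / 564 = 62.71.

62.71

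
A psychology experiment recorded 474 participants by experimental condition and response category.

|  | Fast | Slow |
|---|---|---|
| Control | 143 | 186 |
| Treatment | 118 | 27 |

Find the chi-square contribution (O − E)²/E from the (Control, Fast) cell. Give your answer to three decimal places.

Row total (Control) = 329; column total (Fast) = 261; N = 474.
Expected count E = 329 × 261 / 474 = 181.1582.
Contribution = (O − E)²/E = (143 − 181.1582)² / 181.1582 = 8.037.

8.037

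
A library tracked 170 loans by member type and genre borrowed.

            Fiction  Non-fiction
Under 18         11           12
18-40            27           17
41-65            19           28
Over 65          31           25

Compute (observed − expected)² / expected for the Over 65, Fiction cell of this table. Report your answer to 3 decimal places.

0.140

Row total (Over 65) = 56; column total (Fiction) = 88; N = 170.
Expected count E = 56 × 88 / 170 = 28.9882.
Contribution = (O − E)²/E = (31 − 28.9882)² / 28.9882 = 0.140.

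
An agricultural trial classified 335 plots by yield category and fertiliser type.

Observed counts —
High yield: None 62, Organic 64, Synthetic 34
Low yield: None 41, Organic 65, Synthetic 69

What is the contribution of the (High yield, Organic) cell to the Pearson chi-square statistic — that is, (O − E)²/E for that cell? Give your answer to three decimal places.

Row total (High yield) = 160; column total (Organic) = 129; N = 335.
Expected count E = 160 × 129 / 335 = 61.6119.
Contribution = (O − E)²/E = (64 − 61.6119)² / 61.6119 = 0.093.

0.093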